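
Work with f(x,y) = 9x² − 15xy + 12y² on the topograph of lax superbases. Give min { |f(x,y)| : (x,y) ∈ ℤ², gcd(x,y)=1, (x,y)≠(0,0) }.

translate: b→3 (≡-15 mod 18), so (9,-15,12)→(9,3,6)
flip: (9,3,6)→(6,-3,9)
reduced (well bottom): (6,-3,9) with a≤c, −a<b≤a
well minimum = a = 6

6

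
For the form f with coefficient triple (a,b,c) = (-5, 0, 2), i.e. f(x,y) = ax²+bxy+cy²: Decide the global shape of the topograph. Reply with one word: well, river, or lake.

D = b²−4ac = 0² − 4·(-5)·2 = 40
D > 0 non-square ⇒ indefinite ⇒ periodic river

river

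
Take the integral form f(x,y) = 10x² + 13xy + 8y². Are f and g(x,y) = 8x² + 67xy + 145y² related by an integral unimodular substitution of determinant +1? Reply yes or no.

D₁ = -151, D₂ = -151
f: translate: b→-7 (≡13 mod 20), so (10,13,8)→(10,-7,5)
f: flip: (10,-7,5)→(5,7,10)
f: translate: b→-3 (≡7 mod 10), so (5,7,10)→(5,-3,8)
f: reduced (well bottom): (5,-3,8) with a≤c, −a<b≤a
g: translate: b→3 (≡67 mod 16), so (8,67,145)→(8,3,5)
g: flip: (8,3,5)→(5,-3,8)
g: reduced (well bottom): (5,-3,8) with a≤c, −a<b≤a
reduced forms (5, -3, 8) vs (5, -3, 8) ⇒ equivalent

yes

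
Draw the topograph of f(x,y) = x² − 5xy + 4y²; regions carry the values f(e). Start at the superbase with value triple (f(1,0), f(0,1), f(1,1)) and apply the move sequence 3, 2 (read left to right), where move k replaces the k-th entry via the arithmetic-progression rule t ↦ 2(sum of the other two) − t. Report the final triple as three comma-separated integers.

start (1,4,0) = (f(1,0),f(0,1),f(1,1))
replace slot 3: 2·(1+4) − 0 = 10 → (1,4,10)
replace slot 2: 2·(1+10) − 4 = 18 → (1,18,10)

1,18,10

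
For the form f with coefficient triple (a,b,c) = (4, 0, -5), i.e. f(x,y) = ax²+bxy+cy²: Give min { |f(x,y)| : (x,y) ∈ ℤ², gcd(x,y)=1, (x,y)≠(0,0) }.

descent: ρ → (-5,0,4)
descent: ρ → (4,8,-1)  [lands on river]
river: ρ → (-1,8,4)
closes: descent 2, river 2
min |a| on river = 1

1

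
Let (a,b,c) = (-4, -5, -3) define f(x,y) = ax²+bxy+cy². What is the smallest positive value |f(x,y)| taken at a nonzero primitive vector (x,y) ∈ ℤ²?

translate: b→-3 (≡5 mod 8), so (4,5,3)→(4,-3,2)
flip: (4,-3,2)→(2,3,4)
translate: b→-1 (≡3 mod 4), so (2,3,4)→(2,-1,3)
reduced (well bottom): (2,-1,3) with a≤c, −a<b≤a
well minimum |f| = |-2| = 2 (negative-definite)

2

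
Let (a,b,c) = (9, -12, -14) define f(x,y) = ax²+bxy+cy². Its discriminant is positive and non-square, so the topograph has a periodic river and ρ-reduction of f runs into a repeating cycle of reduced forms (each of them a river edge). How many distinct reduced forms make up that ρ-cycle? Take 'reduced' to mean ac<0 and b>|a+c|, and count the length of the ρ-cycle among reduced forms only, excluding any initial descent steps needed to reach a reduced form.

D = 648, ⌊√D⌋ = 25
descent: ρ → (-14,12,9)  [lands on river]
river: ρ → (9,24,-2)
river: ρ → (-2,24,9)
river: ρ → (9,12,-14)
river: ρ → (-14,16,7)
river: ρ → (7,12,-18)
river: ρ → (-18,24,1)
river: ρ → (1,24,-18)
river: ρ → (-18,12,7)
river: ρ → (7,16,-14)
ρ-cycle length = 10 (tail of 1 descent step not counted)

10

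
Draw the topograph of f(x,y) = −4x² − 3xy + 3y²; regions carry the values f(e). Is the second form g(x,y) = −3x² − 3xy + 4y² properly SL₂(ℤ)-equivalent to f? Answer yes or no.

D₁ = 57, D₂ = 57
river cycle of f (length 6): (3, 3, -4), (-4, 5, 2), (2, 7, -1), (-1, 7, 2), (2, 5, -4), (-4, 3, 3)
river cycle of g (length 6): (4, 3, -3), (-3, 3, 4), (4, 5, -2), (-2, 7, 1), (1, 7, -2), (-2, 5, 4)
cycles differ ⇒ inequivalent

no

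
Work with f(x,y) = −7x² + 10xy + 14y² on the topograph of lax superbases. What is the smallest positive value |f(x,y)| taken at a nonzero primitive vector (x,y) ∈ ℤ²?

river: ρ → (14,18,-3)
river: ρ → (-3,18,14)
river: ρ → (14,10,-7)
river: ρ → (-7,18,6)
river: ρ → (6,18,-7)
river: ρ → (-7,10,14)
closes: descent 0, river 6
min |a| on river = 3

3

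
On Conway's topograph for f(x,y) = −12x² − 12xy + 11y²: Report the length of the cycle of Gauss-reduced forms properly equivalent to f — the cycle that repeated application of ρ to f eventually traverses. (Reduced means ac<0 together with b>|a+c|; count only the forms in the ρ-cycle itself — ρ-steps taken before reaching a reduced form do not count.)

D = 672, ⌊√D⌋ = 25
descent: ρ → (11,12,-12)  [lands on river]
river: ρ → (-12,12,11)
river: ρ → (11,10,-13)
river: ρ → (-13,16,8)
river: ρ → (8,16,-13)
river: ρ → (-13,10,11)
ρ-cycle length = 6 (tail of 1 descent step not counted)

6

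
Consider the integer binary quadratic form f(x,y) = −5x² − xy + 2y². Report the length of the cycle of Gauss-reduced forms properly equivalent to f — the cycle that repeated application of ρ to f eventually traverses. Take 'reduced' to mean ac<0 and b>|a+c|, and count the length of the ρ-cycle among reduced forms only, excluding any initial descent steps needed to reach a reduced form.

D = 41, ⌊√D⌋ = 6
descent: ρ → (2,5,-2)  [lands on river]
river: ρ → (-2,3,4)
river: ρ → (4,5,-1)
river: ρ → (-1,5,4)
river: ρ → (4,3,-2)
river: ρ → (-2,5,2)
river: ρ → (2,3,-4)
river: ρ → (-4,5,1)
river: ρ → (1,5,-4)
river: ρ → (-4,3,2)
ρ-cycle length = 10 (tail of 1 descent step not counted)

10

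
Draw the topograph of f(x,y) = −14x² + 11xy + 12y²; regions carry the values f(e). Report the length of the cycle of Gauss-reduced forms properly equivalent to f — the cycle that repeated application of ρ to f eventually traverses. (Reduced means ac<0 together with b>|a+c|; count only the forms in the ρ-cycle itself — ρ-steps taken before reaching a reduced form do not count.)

D = 793, ⌊√D⌋ = 28
river: ρ → (12,13,-13)
river: ρ → (-13,13,12)
river: ρ → (12,11,-14)
river: ρ → (-14,17,9)
river: ρ → (9,19,-12)
river: ρ → (-12,5,16)
river: ρ → (16,27,-1)
river: ρ → (-1,27,16)
river: ρ → (16,5,-12)
river: ρ → (-12,19,9)
river: ρ → (9,17,-14)
river: ρ → (-14,11,12)
ρ-cycle length = 12 (tail of 0 descent steps not counted)

12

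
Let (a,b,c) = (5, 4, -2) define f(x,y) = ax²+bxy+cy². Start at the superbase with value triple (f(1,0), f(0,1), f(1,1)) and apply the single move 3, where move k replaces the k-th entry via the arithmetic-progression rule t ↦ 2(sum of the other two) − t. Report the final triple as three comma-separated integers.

start (5,-2,7) = (f(1,0),f(0,1),f(1,1))
replace slot 3: 2·(5+(-2)) − 7 = -1 → (5,-2,-1)

5,-2,-1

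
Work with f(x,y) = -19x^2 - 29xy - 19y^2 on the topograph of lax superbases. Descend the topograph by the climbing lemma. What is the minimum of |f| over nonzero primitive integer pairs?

translate: b→-9 (≡29 mod 38), so (19,29,19)→(19,-9,9)
flip: (19,-9,9)→(9,9,19)
reduced (well bottom): (9,9,19) with a≤c, −a<b≤a
well minimum |f| = |-9| = 9 (negative-definite)

9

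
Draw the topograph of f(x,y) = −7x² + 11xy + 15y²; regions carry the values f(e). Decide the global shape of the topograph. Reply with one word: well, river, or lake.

D = b²−4ac = 11² − 4·(-7)·15 = 541
D > 0 non-square ⇒ indefinite ⇒ periodic river

river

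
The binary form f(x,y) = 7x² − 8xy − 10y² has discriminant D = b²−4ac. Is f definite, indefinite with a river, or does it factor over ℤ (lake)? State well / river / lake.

D = b²−4ac = (-8)² − 4·7·(-10) = 344
D > 0 non-square ⇒ indefinite ⇒ periodic river

river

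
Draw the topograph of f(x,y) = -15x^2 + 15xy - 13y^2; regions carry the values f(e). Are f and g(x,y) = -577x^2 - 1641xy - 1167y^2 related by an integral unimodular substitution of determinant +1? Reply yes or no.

D₁ = -555, D₂ = -555
f is negative-definite; reduce −f:
−f: translate: b→15 (≡-15 mod 30), so (15,-15,13)→(15,15,13)
−f: flip: (15,15,13)→(13,-15,15)
−f: translate: b→11 (≡-15 mod 26), so (13,-15,15)→(13,11,13)
−f: reduced (well bottom): (13,11,13) with a≤c, −a<b≤a
flip sign back: reduced form of f is (-13,-11,-13)
g is negative-definite; reduce −g:
−g: translate: b→487 (≡1641 mod 1154), so (577,1641,1167)→(577,487,103)
−g: flip: (577,487,103)→(103,-487,577)
−g: translate: b→-75 (≡-487 mod 206), so (103,-487,577)→(103,-75,15)
−g: flip: (103,-75,15)→(15,75,103)
−g: translate: b→15 (≡75 mod 30), so (15,75,103)→(15,15,13)
−g: flip: (15,15,13)→(13,-15,15)
−g: translate: b→11 (≡-15 mod 26), so (13,-15,15)→(13,11,13)
−g: reduced (well bottom): (13,11,13) with a≤c, −a<b≤a
flip sign back: reduced form of g is (-13,-11,-13)
reduced forms (-13, -11, -13) vs (-13, -11, -13) ⇒ equivalent

yes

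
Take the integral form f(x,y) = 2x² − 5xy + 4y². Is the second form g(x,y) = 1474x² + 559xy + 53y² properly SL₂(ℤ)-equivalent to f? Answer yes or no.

D₁ = -7, D₂ = -7
f: translate: b→-1 (≡-5 mod 4), so (2,-5,4)→(2,-1,1)
f: flip: (2,-1,1)→(1,1,2)
f: reduced (well bottom): (1,1,2) with a≤c, −a<b≤a
g: flip: (1474,559,53)→(53,-559,1474)
g: translate: b→-29 (≡-559 mod 106), so (53,-559,1474)→(53,-29,4)
g: flip: (53,-29,4)→(4,29,53)
g: translate: b→-3 (≡29 mod 8), so (4,29,53)→(4,-3,1)
g: flip: (4,-3,1)→(1,3,4)
g: translate: b→1 (≡3 mod 2), so (1,3,4)→(1,1,2)
g: reduced (well bottom): (1,1,2) with a≤c, −a<b≤a
reduced forms (1, 1, 2) vs (1, 1, 2) ⇒ equivalent

yes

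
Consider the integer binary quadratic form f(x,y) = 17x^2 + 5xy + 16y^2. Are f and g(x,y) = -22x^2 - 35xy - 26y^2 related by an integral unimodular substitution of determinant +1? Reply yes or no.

D₁ = -1063, D₂ = -1063
f: flip: (17,5,16)→(16,-5,17)
f: reduced (well bottom): (16,-5,17) with a≤c, −a<b≤a
g is negative-definite; reduce −g:
−g: translate: b→-9 (≡35 mod 44), so (22,35,26)→(22,-9,13)
−g: flip: (22,-9,13)→(13,9,22)
−g: reduced (well bottom): (13,9,22) with a≤c, −a<b≤a
flip sign back: reduced form of g is (-13,-9,-22)
reduced forms (16, -5, 17) vs (-13, -9, -22) ⇒ inequivalent

no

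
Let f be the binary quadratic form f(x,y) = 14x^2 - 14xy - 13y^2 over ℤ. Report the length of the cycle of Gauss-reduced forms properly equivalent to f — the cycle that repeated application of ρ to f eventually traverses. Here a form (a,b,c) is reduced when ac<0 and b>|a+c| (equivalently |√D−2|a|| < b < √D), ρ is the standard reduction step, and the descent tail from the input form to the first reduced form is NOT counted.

D = 924, ⌊√D⌋ = 30
descent: ρ → (-13,14,14)  [lands on river]
river: ρ → (14,14,-13)
river: ρ → (-13,12,15)
river: ρ → (15,18,-10)
river: ρ → (-10,22,11)
river: ρ → (11,22,-10)
river: ρ → (-10,18,15)
river: ρ → (15,12,-13)
ρ-cycle length = 8 (tail of 1 descent step not counted)

8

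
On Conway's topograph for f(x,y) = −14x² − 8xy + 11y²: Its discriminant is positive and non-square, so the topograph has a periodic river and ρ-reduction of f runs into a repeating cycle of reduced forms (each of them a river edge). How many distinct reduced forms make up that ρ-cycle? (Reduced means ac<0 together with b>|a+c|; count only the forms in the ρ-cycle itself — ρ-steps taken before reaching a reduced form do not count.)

D = 680, ⌊√D⌋ = 26
descent: ρ → (11,8,-14)  [lands on river]
river: ρ → (-14,20,5)
river: ρ → (5,20,-14)
river: ρ → (-14,8,11)
river: ρ → (11,14,-11)
river: ρ → (-11,8,14)
river: ρ → (14,20,-5)
river: ρ → (-5,20,14)
river: ρ → (14,8,-11)
river: ρ → (-11,14,11)
ρ-cycle length = 10 (tail of 1 descent step not counted)

10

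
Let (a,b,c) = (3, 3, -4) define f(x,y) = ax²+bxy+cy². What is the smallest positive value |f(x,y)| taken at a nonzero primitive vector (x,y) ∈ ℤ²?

river: ρ → (-4,5,2)
river: ρ → (2,7,-1)
river: ρ → (-1,7,2)
river: ρ → (2,5,-4)
river: ρ → (-4,3,3)
river: ρ → (3,3,-4)
closes: descent 0, river 6
min |a| on river = 1

1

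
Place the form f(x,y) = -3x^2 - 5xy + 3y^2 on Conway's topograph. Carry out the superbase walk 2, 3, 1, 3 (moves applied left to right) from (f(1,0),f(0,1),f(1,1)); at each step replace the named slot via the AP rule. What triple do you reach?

start (-3,3,-5) = (f(1,0),f(0,1),f(1,1))
replace slot 2: 2·((-3)+(-5)) − 3 = -19 → (-3,-19,-5)
replace slot 3: 2·((-3)+(-19)) − (-5) = -39 → (-3,-19,-39)
replace slot 1: 2·((-19)+(-39)) − (-3) = -113 → (-113,-19,-39)
replace slot 3: 2·((-113)+(-19)) − (-39) = -225 → (-113,-19,-225)

-113,-19,-225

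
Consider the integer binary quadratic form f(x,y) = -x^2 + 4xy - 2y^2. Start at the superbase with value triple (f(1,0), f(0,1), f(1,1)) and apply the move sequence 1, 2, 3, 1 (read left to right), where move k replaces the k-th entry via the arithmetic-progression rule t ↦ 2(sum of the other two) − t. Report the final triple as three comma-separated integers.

start (-1,-2,1) = (f(1,0),f(0,1),f(1,1))
replace slot 1: 2·((-2)+1) − (-1) = -1 → (-1,-2,1)
replace slot 2: 2·((-1)+1) − (-2) = 2 → (-1,2,1)
replace slot 3: 2·((-1)+2) − 1 = 1 → (-1,2,1)
replace slot 1: 2·(2+1) − (-1) = 7 → (7,2,1)

7,2,1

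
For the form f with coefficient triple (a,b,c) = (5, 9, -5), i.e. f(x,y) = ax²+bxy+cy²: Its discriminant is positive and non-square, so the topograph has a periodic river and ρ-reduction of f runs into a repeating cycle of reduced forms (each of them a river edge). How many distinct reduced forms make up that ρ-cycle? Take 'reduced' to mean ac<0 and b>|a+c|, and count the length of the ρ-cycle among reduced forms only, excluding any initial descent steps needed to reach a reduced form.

D = 181, ⌊√D⌋ = 13
river: ρ → (-5,11,3)
river: ρ → (3,13,-1)
river: ρ → (-1,13,3)
river: ρ → (3,11,-5)
river: ρ → (-5,9,5)
river: ρ → (5,11,-3)
river: ρ → (-3,13,1)
river: ρ → (1,13,-3)
river: ρ → (-3,11,5)
river: ρ → (5,9,-5)
ρ-cycle length = 10 (tail of 0 descent steps not counted)

10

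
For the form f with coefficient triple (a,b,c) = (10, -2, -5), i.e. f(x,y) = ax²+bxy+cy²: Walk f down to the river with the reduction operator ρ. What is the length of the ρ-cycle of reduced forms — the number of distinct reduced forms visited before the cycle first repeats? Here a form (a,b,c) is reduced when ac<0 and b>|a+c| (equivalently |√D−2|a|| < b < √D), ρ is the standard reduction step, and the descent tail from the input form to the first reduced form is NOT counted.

D = 204, ⌊√D⌋ = 14
descent: ρ → (-5,12,3)  [lands on river]
river: ρ → (3,12,-5)
river: ρ → (-5,8,7)
river: ρ → (7,6,-6)
river: ρ → (-6,6,7)
river: ρ → (7,8,-5)
ρ-cycle length = 6 (tail of 1 descent step not counted)

6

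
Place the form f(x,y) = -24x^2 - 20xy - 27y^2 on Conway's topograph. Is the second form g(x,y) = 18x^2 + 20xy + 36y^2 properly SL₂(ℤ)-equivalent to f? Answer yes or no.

D₁ = -2192, D₂ = -2192
f is negative-definite; reduce −f:
−f: reduced (well bottom): (24,20,27) with a≤c, −a<b≤a
flip sign back: reduced form of f is (-24,-20,-27)
g: translate: b→-16 (≡20 mod 36), so (18,20,36)→(18,-16,34)
g: reduced (well bottom): (18,-16,34) with a≤c, −a<b≤a
reduced forms (-24, -20, -27) vs (18, -16, 34) ⇒ inequivalent

no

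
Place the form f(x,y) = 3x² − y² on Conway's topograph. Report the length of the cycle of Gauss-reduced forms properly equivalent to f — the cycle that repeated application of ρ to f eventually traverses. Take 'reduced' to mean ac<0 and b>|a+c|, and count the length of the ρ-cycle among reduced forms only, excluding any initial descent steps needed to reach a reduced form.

D = 12, ⌊√D⌋ = 3
descent: ρ → (-1,2,2)  [lands on river]
river: ρ → (2,2,-1)
ρ-cycle length = 2 (tail of 1 descent step not counted)

2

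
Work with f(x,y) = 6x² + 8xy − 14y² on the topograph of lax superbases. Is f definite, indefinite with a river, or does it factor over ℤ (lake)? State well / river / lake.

D = b²−4ac = 8² − 4·6·(-14) = 400
D = 20² is a perfect square ⇒ form factors over ℤ ⇒ lakes

lake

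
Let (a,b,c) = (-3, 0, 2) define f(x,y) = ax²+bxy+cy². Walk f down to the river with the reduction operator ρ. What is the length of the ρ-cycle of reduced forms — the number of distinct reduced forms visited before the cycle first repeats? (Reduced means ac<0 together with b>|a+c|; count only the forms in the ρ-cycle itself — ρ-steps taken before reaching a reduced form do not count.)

D = 24, ⌊√D⌋ = 4
descent: ρ → (2,4,-1)  [lands on river]
river: ρ → (-1,4,2)
ρ-cycle length = 2 (tail of 1 descent step not counted)

2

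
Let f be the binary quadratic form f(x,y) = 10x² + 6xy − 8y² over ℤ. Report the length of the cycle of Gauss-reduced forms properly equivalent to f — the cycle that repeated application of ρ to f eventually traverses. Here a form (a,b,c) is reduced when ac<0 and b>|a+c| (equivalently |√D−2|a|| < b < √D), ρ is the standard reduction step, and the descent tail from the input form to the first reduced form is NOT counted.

D = 356, ⌊√D⌋ = 18
river: ρ → (-8,10,8)
river: ρ → (8,6,-10)
river: ρ → (-10,14,4)
river: ρ → (4,18,-2)
river: ρ → (-2,18,4)
river: ρ → (4,14,-10)
river: ρ → (-10,6,8)
river: ρ → (8,10,-8)
river: ρ → (-8,6,10)
river: ρ → (10,14,-4)
river: ρ → (-4,18,2)
river: ρ → (2,18,-4)
river: ρ → (-4,14,10)
river: ρ → (10,6,-8)
ρ-cycle length = 14 (tail of 0 descent steps not counted)

14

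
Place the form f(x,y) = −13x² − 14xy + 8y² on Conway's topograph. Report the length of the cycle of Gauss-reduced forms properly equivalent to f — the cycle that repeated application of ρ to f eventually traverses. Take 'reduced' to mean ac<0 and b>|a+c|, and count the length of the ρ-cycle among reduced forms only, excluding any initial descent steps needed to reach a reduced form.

D = 612, ⌊√D⌋ = 24
descent: ρ → (8,14,-13)  [lands on river]
river: ρ → (-13,12,9)
river: ρ → (9,24,-1)
river: ρ → (-1,24,9)
river: ρ → (9,12,-13)
river: ρ → (-13,14,8)
river: ρ → (8,18,-9)
river: ρ → (-9,18,8)
ρ-cycle length = 8 (tail of 1 descent step not counted)

8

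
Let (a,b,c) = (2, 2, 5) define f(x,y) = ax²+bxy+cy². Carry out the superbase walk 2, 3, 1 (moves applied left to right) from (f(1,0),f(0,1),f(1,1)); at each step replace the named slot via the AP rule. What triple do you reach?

start (2,5,9) = (f(1,0),f(0,1),f(1,1))
replace slot 2: 2·(2+9) − 5 = 17 → (2,17,9)
replace slot 3: 2·(2+17) − 9 = 29 → (2,17,29)
replace slot 1: 2·(17+29) − 2 = 90 → (90,17,29)

90,17,29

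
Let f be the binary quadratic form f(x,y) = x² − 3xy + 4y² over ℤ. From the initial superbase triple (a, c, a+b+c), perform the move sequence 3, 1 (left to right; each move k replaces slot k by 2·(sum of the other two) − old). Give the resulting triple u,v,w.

start (1,4,2) = (f(1,0),f(0,1),f(1,1))
replace slot 3: 2·(1+4) − 2 = 8 → (1,4,8)
replace slot 1: 2·(4+8) − 1 = 23 → (23,4,8)

23,4,8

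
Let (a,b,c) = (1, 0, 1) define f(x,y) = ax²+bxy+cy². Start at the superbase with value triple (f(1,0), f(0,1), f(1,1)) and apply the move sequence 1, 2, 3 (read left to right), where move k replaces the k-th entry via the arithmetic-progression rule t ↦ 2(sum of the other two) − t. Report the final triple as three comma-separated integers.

start (1,1,2) = (f(1,0),f(0,1),f(1,1))
replace slot 1: 2·(1+2) − 1 = 5 → (5,1,2)
replace slot 2: 2·(5+2) − 1 = 13 → (5,13,2)
replace slot 3: 2·(5+13) − 2 = 34 → (5,13,34)

5,13,34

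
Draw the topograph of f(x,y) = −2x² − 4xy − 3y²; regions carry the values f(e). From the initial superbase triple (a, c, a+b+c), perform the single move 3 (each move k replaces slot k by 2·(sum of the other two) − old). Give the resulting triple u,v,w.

start (-2,-3,-9) = (f(1,0),f(0,1),f(1,1))
replace slot 3: 2·((-2)+(-3)) − (-9) = -1 → (-2,-3,-1)

-2,-3,-1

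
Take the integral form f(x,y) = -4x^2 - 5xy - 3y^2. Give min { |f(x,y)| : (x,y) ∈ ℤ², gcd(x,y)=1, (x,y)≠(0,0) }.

translate: b→-3 (≡5 mod 8), so (4,5,3)→(4,-3,2)
flip: (4,-3,2)→(2,3,4)
translate: b→-1 (≡3 mod 4), so (2,3,4)→(2,-1,3)
reduced (well bottom): (2,-1,3) with a≤c, −a<b≤a
well minimum |f| = |-2| = 2 (negative-definite)

2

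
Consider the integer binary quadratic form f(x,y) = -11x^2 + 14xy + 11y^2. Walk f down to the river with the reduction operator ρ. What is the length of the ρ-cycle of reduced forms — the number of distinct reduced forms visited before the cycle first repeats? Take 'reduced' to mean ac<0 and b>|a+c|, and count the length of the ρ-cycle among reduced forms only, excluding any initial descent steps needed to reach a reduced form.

D = 680, ⌊√D⌋ = 26
river: ρ → (11,8,-14)
river: ρ → (-14,20,5)
river: ρ → (5,20,-14)
river: ρ → (-14,8,11)
river: ρ → (11,14,-11)
river: ρ → (-11,8,14)
river: ρ → (14,20,-5)
river: ρ → (-5,20,14)
river: ρ → (14,8,-11)
river: ρ → (-11,14,11)
ρ-cycle length = 10 (tail of 0 descent steps not counted)

10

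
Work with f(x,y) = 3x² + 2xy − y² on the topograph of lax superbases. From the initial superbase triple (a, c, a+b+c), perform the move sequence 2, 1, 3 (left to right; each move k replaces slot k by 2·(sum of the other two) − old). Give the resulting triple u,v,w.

start (3,-1,4) = (f(1,0),f(0,1),f(1,1))
replace slot 2: 2·(3+4) − (-1) = 15 → (3,15,4)
replace slot 1: 2·(15+4) − 3 = 35 → (35,15,4)
replace slot 3: 2·(35+15) − 4 = 96 → (35,15,96)

35,15,96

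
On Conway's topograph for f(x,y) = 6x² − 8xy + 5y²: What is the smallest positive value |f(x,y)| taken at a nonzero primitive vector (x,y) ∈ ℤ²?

translate: b→4 (≡-8 mod 12), so (6,-8,5)→(6,4,3)
flip: (6,4,3)→(3,-4,6)
translate: b→2 (≡-4 mod 6), so (3,-4,6)→(3,2,5)
reduced (well bottom): (3,2,5) with a≤c, −a<b≤a
well minimum = a = 3

3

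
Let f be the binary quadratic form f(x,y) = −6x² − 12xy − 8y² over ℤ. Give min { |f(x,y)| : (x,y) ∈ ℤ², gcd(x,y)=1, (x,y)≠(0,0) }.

translate: b→0 (≡12 mod 12), so (6,12,8)→(6,0,2)
flip: (6,0,2)→(2,0,6)
reduced (well bottom): (2,0,6) with a≤c, −a<b≤a
well minimum |f| = |-2| = 2 (negative-definite)

2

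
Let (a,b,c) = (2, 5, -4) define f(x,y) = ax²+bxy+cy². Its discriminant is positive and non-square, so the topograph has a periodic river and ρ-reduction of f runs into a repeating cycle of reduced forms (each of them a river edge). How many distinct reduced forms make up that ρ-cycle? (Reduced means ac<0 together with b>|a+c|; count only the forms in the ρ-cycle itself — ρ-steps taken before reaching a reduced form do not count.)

D = 57, ⌊√D⌋ = 7
river: ρ → (-4,3,3)
river: ρ → (3,3,-4)
river: ρ → (-4,5,2)
river: ρ → (2,7,-1)
river: ρ → (-1,7,2)
river: ρ → (2,5,-4)
ρ-cycle length = 6 (tail of 0 descent steps not counted)

6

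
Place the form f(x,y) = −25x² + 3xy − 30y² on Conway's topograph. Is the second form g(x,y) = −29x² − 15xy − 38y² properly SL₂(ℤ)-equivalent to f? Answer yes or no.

D₁ = -2991, D₂ = -4183
discriminants differ ⇒ not SL₂(ℤ)-equivalent

no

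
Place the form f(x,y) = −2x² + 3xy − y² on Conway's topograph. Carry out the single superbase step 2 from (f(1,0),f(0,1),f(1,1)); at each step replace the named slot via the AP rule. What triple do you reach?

start (-2,-1,0) = (f(1,0),f(0,1),f(1,1))
replace slot 2: 2·((-2)+0) − (-1) = -3 → (-2,-3,0)

-2,-3,0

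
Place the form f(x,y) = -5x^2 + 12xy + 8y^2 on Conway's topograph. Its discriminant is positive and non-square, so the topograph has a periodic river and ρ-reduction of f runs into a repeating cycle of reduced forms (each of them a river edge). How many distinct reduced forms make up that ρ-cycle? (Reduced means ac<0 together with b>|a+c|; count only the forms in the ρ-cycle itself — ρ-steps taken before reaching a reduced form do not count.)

D = 304, ⌊√D⌋ = 17
river: ρ → (8,4,-9)
river: ρ → (-9,14,3)
river: ρ → (3,16,-4)
river: ρ → (-4,16,3)
river: ρ → (3,14,-9)
river: ρ → (-9,4,8)
river: ρ → (8,12,-5)
river: ρ → (-5,8,12)
river: ρ → (12,16,-1)
river: ρ → (-1,16,12)
river: ρ → (12,8,-5)
river: ρ → (-5,12,8)
ρ-cycle length = 12 (tail of 0 descent steps not counted)

12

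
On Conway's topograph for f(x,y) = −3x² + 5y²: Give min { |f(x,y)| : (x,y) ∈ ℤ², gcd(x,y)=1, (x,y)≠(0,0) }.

descent: ρ → (5,0,-3)
descent: ρ → (-3,6,2)  [lands on river]
river: ρ → (2,6,-3)
closes: descent 2, river 2
min |a| on river = 2

2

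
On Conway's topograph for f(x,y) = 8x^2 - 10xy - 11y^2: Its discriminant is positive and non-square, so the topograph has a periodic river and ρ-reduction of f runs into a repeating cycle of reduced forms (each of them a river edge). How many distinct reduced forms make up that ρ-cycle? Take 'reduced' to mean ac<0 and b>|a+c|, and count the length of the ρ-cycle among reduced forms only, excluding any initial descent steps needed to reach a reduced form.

D = 452, ⌊√D⌋ = 21
descent: ρ → (-11,10,8)  [lands on river]
river: ρ → (8,6,-13)
river: ρ → (-13,20,1)
river: ρ → (1,20,-13)
river: ρ → (-13,6,8)
river: ρ → (8,10,-11)
river: ρ → (-11,12,7)
river: ρ → (7,16,-7)
river: ρ → (-7,12,11)
river: ρ → (11,10,-8)
river: ρ → (-8,6,13)
river: ρ → (13,20,-1)
river: ρ → (-1,20,13)
river: ρ → (13,6,-8)
river: ρ → (-8,10,11)
river: ρ → (11,12,-7)
river: ρ → (-7,16,7)
river: ρ → (7,12,-11)
ρ-cycle length = 18 (tail of 1 descent step not counted)

18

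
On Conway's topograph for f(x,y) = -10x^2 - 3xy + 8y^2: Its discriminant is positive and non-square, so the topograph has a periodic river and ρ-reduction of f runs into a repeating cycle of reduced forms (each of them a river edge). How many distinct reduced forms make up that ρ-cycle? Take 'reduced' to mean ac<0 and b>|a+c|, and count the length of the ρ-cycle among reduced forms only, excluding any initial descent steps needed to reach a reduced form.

D = 329, ⌊√D⌋ = 18
descent: ρ → (8,3,-10)  [lands on river]
river: ρ → (-10,17,1)
river: ρ → (1,17,-10)
river: ρ → (-10,3,8)
river: ρ → (8,13,-5)
river: ρ → (-5,17,2)
river: ρ → (2,15,-13)
river: ρ → (-13,11,4)
river: ρ → (4,13,-10)
river: ρ → (-10,7,7)
river: ρ → (7,7,-10)
river: ρ → (-10,13,4)
river: ρ → (4,11,-13)
river: ρ → (-13,15,2)
river: ρ → (2,17,-5)
river: ρ → (-5,13,8)
ρ-cycle length = 16 (tail of 1 descent step not counted)

16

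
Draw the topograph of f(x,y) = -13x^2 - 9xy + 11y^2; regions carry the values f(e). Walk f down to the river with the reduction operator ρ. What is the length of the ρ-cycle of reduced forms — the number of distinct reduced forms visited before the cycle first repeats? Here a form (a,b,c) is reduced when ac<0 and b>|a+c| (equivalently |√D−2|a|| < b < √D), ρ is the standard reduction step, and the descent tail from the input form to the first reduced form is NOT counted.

D = 653, ⌊√D⌋ = 25
descent: ρ → (11,9,-13)  [lands on river]
river: ρ → (-13,17,7)
river: ρ → (7,25,-1)
river: ρ → (-1,25,7)
river: ρ → (7,17,-13)
river: ρ → (-13,9,11)
river: ρ → (11,13,-11)
river: ρ → (-11,9,13)
river: ρ → (13,17,-7)
river: ρ → (-7,25,1)
river: ρ → (1,25,-7)
river: ρ → (-7,17,13)
river: ρ → (13,9,-11)
river: ρ → (-11,13,11)
ρ-cycle length = 14 (tail of 1 descent step not counted)

14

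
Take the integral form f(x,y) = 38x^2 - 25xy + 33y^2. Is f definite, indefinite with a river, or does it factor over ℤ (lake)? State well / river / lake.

D = b²−4ac = (-25)² − 4·38·33 = -4391
D < 0 ⇒ definite ⇒ every region one sign ⇒ single well

well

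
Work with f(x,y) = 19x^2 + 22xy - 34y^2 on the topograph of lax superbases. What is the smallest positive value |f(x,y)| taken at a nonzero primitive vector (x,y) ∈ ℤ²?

river: ρ → (-34,46,7)
river: ρ → (7,52,-13)
river: ρ → (-13,52,7)
river: ρ → (7,46,-34)
river: ρ → (-34,22,19)
river: ρ → (19,54,-2)
river: ρ → (-2,54,19)
river: ρ → (19,22,-34)
closes: descent 0, river 8
min |a| on river = 2

2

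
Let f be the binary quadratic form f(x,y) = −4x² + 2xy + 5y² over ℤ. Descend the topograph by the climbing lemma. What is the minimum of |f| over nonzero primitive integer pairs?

river: ρ → (5,8,-1)
river: ρ → (-1,8,5)
river: ρ → (5,2,-4)
river: ρ → (-4,6,3)
river: ρ → (3,6,-4)
river: ρ → (-4,2,5)
closes: descent 0, river 6
min |a| on river = 1

1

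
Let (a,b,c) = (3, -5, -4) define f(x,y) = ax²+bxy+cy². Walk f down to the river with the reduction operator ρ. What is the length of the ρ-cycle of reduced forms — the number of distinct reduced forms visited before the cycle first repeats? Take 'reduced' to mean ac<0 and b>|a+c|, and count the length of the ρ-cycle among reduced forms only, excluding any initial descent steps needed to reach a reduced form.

D = 73, ⌊√D⌋ = 8
descent: ρ → (-4,5,3)  [lands on river]
river: ρ → (3,7,-2)
river: ρ → (-2,5,6)
river: ρ → (6,7,-1)
river: ρ → (-1,7,6)
river: ρ → (6,5,-2)
river: ρ → (-2,7,3)
river: ρ → (3,5,-4)
river: ρ → (-4,3,4)
river: ρ → (4,5,-3)
river: ρ → (-3,7,2)
river: ρ → (2,5,-6)
river: ρ → (-6,7,1)
river: ρ → (1,7,-6)
river: ρ → (-6,5,2)
river: ρ → (2,7,-3)
river: ρ → (-3,5,4)
river: ρ → (4,3,-4)
ρ-cycle length = 18 (tail of 1 descent step not counted)

18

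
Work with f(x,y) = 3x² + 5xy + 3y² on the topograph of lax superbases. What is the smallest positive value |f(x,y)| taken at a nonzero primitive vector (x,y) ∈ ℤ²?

translate: b→-1 (≡5 mod 6), so (3,5,3)→(3,-1,1)
flip: (3,-1,1)→(1,1,3)
reduced (well bottom): (1,1,3) with a≤c, −a<b≤a
well minimum = a = 1

1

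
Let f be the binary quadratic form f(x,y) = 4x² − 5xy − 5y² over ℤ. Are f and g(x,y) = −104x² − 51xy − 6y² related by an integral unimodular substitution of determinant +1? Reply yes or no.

D₁ = 105, D₂ = 105
river cycle of f (length 6): (-5, 5, 4), (4, 3, -6), (-6, 9, 1), (1, 9, -6), (-6, 3, 4), (4, 5, -5)
river cycle of g (length 6): (-6, 3, 4), (4, 5, -5), (-5, 5, 4), (4, 3, -6), (-6, 9, 1), (1, 9, -6)
cycles coincide ⇒ equivalent

yes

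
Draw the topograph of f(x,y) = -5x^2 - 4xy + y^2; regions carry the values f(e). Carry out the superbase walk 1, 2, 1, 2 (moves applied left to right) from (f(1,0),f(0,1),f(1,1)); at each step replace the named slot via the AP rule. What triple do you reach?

start (-5,1,-8) = (f(1,0),f(0,1),f(1,1))
replace slot 1: 2·(1+(-8)) − (-5) = -9 → (-9,1,-8)
replace slot 2: 2·((-9)+(-8)) − 1 = -35 → (-9,-35,-8)
replace slot 1: 2·((-35)+(-8)) − (-9) = -77 → (-77,-35,-8)
replace slot 2: 2·((-77)+(-8)) − (-35) = -135 → (-77,-135,-8)

-77,-135,-8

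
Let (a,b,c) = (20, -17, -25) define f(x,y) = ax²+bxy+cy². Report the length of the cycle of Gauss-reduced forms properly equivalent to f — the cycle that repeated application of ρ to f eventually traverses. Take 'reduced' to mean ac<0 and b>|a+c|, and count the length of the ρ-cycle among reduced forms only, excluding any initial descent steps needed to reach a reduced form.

D = 2289, ⌊√D⌋ = 47
descent: ρ → (-25,17,20)  [lands on river]
river: ρ → (20,23,-22)
river: ρ → (-22,21,21)
river: ρ → (21,21,-22)
river: ρ → (-22,23,20)
river: ρ → (20,17,-25)
river: ρ → (-25,33,12)
river: ρ → (12,39,-16)
river: ρ → (-16,25,26)
river: ρ → (26,27,-15)
river: ρ → (-15,33,20)
river: ρ → (20,47,-1)
river: ρ → (-1,47,20)
river: ρ → (20,33,-15)
river: ρ → (-15,27,26)
river: ρ → (26,25,-16)
river: ρ → (-16,39,12)
river: ρ → (12,33,-25)
ρ-cycle length = 18 (tail of 1 descent step not counted)

18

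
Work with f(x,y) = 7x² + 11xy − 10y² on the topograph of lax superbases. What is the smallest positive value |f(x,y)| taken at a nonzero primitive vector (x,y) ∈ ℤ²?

river: ρ → (-10,9,8)
river: ρ → (8,7,-11)
river: ρ → (-11,15,4)
river: ρ → (4,17,-7)
river: ρ → (-7,11,10)
river: ρ → (10,9,-8)
river: ρ → (-8,7,11)
river: ρ → (11,15,-4)
river: ρ → (-4,17,7)
river: ρ → (7,11,-10)
closes: descent 0, river 10
min |a| on river = 4

4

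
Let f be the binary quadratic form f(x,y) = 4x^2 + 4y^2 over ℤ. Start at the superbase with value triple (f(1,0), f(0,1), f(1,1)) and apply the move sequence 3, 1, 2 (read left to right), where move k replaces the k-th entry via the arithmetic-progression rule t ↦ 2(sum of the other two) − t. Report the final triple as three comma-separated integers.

start (4,4,8) = (f(1,0),f(0,1),f(1,1))
replace slot 3: 2·(4+4) − 8 = 8 → (4,4,8)
replace slot 1: 2·(4+8) − 4 = 20 → (20,4,8)
replace slot 2: 2·(20+8) − 4 = 52 → (20,52,8)

20,52,8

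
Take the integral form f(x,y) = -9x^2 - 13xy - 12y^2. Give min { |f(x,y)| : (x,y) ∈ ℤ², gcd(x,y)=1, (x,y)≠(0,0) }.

translate: b→-5 (≡13 mod 18), so (9,13,12)→(9,-5,8)
flip: (9,-5,8)→(8,5,9)
reduced (well bottom): (8,5,9) with a≤c, −a<b≤a
well minimum |f| = |-8| = 8 (negative-definite)

8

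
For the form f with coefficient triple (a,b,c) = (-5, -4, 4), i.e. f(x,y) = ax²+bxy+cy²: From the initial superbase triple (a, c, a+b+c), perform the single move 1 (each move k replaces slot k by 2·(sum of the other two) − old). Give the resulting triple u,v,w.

start (-5,4,-5) = (f(1,0),f(0,1),f(1,1))
replace slot 1: 2·(4+(-5)) − (-5) = 3 → (3,4,-5)

3,4,-5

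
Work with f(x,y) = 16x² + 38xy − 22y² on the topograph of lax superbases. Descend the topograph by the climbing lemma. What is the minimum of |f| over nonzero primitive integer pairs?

river: ρ → (-22,50,4)
river: ρ → (4,46,-46)
river: ρ → (-46,46,4)
river: ρ → (4,50,-22)
river: ρ → (-22,38,16)
river: ρ → (16,26,-34)
river: ρ → (-34,42,8)
river: ρ → (8,38,-44)
river: ρ → (-44,50,2)
river: ρ → (2,50,-44)
river: ρ → (-44,38,8)
river: ρ → (8,42,-34)
river: ρ → (-34,26,16)
river: ρ → (16,38,-22)
closes: descent 0, river 14
min |a| on river = 2

2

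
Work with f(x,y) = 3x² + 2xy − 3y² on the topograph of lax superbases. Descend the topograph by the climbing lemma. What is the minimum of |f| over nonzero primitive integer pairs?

river: ρ → (-3,4,2)
river: ρ → (2,4,-3)
river: ρ → (-3,2,3)
river: ρ → (3,4,-2)
river: ρ → (-2,4,3)
river: ρ → (3,2,-3)
closes: descent 0, river 6
min |a| on river = 2

2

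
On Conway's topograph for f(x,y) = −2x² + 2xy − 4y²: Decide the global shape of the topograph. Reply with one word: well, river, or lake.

D = b²−4ac = 2² − 4·(-2)·(-4) = -28
D < 0 ⇒ definite ⇒ every region one sign ⇒ single well

well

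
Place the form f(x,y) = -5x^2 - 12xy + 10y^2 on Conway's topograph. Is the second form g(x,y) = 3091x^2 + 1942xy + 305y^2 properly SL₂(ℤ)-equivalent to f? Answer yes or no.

D₁ = 344, D₂ = 344
river cycle of f (length 10): (10, 12, -5), (-5, 18, 1), (1, 18, -5), (-5, 12, 10), (10, 8, -7), (-7, 6, 11), (11, 16, -2), (-2, 16, 11), (11, 6, -7), (-7, 8, 10)
river cycle of g (length 10): (10, 12, -5), (-5, 18, 1), (1, 18, -5), (-5, 12, 10), (10, 8, -7), (-7, 6, 11), (11, 16, -2), (-2, 16, 11), (11, 6, -7), (-7, 8, 10)
cycles coincide ⇒ equivalent

yes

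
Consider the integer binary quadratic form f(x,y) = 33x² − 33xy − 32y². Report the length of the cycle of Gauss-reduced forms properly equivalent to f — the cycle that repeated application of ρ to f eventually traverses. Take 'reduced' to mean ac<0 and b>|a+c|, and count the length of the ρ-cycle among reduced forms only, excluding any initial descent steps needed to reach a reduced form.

D = 5313, ⌊√D⌋ = 72
descent: ρ → (-32,33,33)  [lands on river]
river: ρ → (33,33,-32)
river: ρ → (-32,31,34)
river: ρ → (34,37,-29)
river: ρ → (-29,21,42)
river: ρ → (42,63,-8)
river: ρ → (-8,65,34)
river: ρ → (34,71,-2)
river: ρ → (-2,69,69)
river: ρ → (69,69,-2)
river: ρ → (-2,71,34)
river: ρ → (34,65,-8)
river: ρ → (-8,63,42)
river: ρ → (42,21,-29)
river: ρ → (-29,37,34)
river: ρ → (34,31,-32)
ρ-cycle length = 16 (tail of 1 descent step not counted)

16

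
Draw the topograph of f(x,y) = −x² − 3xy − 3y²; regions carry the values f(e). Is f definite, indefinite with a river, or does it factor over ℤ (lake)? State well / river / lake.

D = b²−4ac = (-3)² − 4·(-1)·(-3) = -3
D < 0 ⇒ definite ⇒ every region one sign ⇒ single well

well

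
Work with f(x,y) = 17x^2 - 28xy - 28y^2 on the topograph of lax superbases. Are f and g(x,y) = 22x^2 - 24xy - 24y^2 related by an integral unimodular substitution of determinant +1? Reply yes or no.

D₁ = 2688, D₂ = 2688
river cycle of f (length 8): (-28, 28, 17), (17, 40, -16), (-16, 24, 33), (33, 42, -7), (-7, 42, 33), (33, 24, -16), (-16, 40, 17), (17, 28, -28)
river cycle of g (length 6): (-24, 24, 22), (22, 20, -26), (-26, 32, 16), (16, 32, -26), (-26, 20, 22), (22, 24, -24)
cycles differ ⇒ inequivalent

no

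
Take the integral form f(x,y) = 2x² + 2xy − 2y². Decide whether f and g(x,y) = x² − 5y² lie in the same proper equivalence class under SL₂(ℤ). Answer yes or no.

D₁ = 20, D₂ = 20
river cycle of f (length 2): (-2, 2, 2), (2, 2, -2)
river cycle of g (length 2): (1, 4, -1), (-1, 4, 1)
cycles differ ⇒ inequivalent

no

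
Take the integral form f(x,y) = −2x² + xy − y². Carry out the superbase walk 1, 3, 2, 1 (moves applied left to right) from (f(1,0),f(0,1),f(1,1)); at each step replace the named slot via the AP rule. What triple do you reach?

start (-2,-1,-2) = (f(1,0),f(0,1),f(1,1))
replace slot 1: 2·((-1)+(-2)) − (-2) = -4 → (-4,-1,-2)
replace slot 3: 2·((-4)+(-1)) − (-2) = -8 → (-4,-1,-8)
replace slot 2: 2·((-4)+(-8)) − (-1) = -23 → (-4,-23,-8)
replace slot 1: 2·((-23)+(-8)) − (-4) = -58 → (-58,-23,-8)

-58,-23,-8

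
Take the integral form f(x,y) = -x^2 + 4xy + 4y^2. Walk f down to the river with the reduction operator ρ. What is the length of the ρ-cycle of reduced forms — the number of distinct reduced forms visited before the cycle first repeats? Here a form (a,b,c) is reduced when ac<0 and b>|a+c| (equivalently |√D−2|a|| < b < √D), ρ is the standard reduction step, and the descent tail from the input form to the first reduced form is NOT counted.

D = 32, ⌊√D⌋ = 5
river: ρ → (4,4,-1)
river: ρ → (-1,4,4)
ρ-cycle length = 2 (tail of 0 descent steps not counted)

2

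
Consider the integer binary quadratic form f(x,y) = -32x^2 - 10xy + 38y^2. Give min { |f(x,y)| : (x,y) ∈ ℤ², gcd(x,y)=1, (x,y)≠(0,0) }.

descent: ρ → (38,10,-32)  [lands on river]
river: ρ → (-32,54,16)
river: ρ → (16,42,-50)
river: ρ → (-50,58,8)
river: ρ → (8,70,-2)
river: ρ → (-2,70,8)
river: ρ → (8,58,-50)
river: ρ → (-50,42,16)
river: ρ → (16,54,-32)
river: ρ → (-32,10,38)
river: ρ → (38,66,-4)
river: ρ → (-4,70,4)
river: ρ → (4,66,-38)
river: ρ → (-38,10,32)
river: ρ → (32,54,-16)
river: ρ → (-16,42,50)
river: ρ → (50,58,-8)
river: ρ → (-8,70,2)
river: ρ → (2,70,-8)
river: ρ → (-8,58,50)
river: ρ → (50,42,-16)
river: ρ → (-16,54,32)
river: ρ → (32,10,-38)
river: ρ → (-38,66,4)
river: ρ → (4,70,-4)
river: ρ → (-4,66,38)
closes: descent 1, river 26
min |a| on river = 2

2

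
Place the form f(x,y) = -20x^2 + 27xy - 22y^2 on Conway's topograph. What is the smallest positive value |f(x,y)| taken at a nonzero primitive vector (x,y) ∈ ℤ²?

translate: b→13 (≡-27 mod 40), so (20,-27,22)→(20,13,15)
flip: (20,13,15)→(15,-13,20)
reduced (well bottom): (15,-13,20) with a≤c, −a<b≤a
well minimum |f| = |-15| = 15 (negative-definite)

15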